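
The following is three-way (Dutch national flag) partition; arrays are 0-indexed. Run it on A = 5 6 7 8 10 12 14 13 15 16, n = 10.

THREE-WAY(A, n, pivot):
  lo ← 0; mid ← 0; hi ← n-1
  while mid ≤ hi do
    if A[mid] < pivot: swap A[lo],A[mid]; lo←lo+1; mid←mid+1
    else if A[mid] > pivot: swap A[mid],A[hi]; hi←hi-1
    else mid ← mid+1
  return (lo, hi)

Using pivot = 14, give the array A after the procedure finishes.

pivot = 14; lo=0, mid=0, hi=9
A[mid]=5<14: swap A[0],A[0]; lo=1,mid=1 → 5 6 7 8 10 12 14 13 15 16
A[mid]=6<14: swap A[1],A[1]; lo=2,mid=2 → 5 6 7 8 10 12 14 13 15 16
A[mid]=7<14: swap A[2],A[2]; lo=3,mid=3 → 5 6 7 8 10 12 14 13 15 16
A[mid]=8<14: swap A[3],A[3]; lo=4,mid=4 → 5 6 7 8 10 12 14 13 15 16
A[mid]=10<14: swap A[4],A[4]; lo=5,mid=5 → 5 6 7 8 10 12 14 13 15 16
A[mid]=12<14: swap A[5],A[5]; lo=6,mid=6 → 5 6 7 8 10 12 14 13 15 16
A[mid]=14=14: mid=7
A[mid]=13<14: swap A[6],A[7]; lo=7,mid=8 → 5 6 7 8 10 12 13 14 15 16
A[mid]=15>14: swap A[8],A[9]; hi=8 → 5 6 7 8 10 12 13 14 16 15
A[mid]=16>14: swap A[8],A[8]; hi=7 → 5 6 7 8 10 12 13 14 16 15
end: lo=7, hi=7; A = 5 6 7 8 10 12 13 14 16 15

5 6 7 8 10 12 13 14 16 15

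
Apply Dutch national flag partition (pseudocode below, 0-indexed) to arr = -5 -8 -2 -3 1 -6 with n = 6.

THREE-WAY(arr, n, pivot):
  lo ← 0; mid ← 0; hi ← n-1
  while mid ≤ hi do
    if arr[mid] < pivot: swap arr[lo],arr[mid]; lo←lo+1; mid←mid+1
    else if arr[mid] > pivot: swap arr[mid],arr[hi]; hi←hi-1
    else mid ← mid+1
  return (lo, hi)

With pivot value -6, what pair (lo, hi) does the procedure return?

lo=0 mid=0 hi=5
-5>-6: swap(0,5), hi=4 ⇒ -6 -8 -2 -3 1 -5
-6=-6: mid=1
-8<-6: swap(0,1), lo=1 mid=2 ⇒ -8 -6 -2 -3 1 -5
-2>-6: swap(2,4), hi=3 ⇒ -8 -6 1 -3 -2 -5
1>-6: swap(2,3), hi=2 ⇒ -8 -6 -3 1 -2 -5
-3>-6: swap(2,2), hi=1 ⇒ -8 -6 -3 1 -2 -5
done. lo=1 hi=1; arr=-8 -6 -3 1 -2 -5

(1, 1)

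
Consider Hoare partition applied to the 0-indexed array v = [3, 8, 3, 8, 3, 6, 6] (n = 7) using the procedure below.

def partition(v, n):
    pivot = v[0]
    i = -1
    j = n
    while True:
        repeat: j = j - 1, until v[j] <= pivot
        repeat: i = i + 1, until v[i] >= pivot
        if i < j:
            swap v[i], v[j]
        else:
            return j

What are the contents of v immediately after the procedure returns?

[3, 3, 8, 8, 3, 6, 6]

pivot = v[0] = 3; i = -1, j = 7
j→4 (v[4]=3≤3), i→0 (v[0]=3≥3); i<j, swap → [3, 8, 3, 8, 3, 6, 6]
j→2 (v[2]=3≤3), i→1 (v[1]=8≥3); i<j, swap → [3, 3, 8, 8, 3, 6, 6]
j→1, i→2; i≥j, return j=1. v = [3, 3, 8, 8, 3, 6, 6]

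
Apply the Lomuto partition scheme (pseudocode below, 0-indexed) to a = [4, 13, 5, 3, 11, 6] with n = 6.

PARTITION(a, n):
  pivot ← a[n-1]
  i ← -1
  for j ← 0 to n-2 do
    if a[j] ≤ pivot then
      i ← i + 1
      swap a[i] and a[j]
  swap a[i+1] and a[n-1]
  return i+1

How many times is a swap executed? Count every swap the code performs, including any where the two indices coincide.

pivot=6, i=-1
j=0: 4≤6, i=0, swap(0,0) ⇒ [4, 13, 5, 3, 11, 6]
j=1: 13>6, skip
j=2: 5≤6, i=1, swap(1,2) ⇒ [4, 5, 13, 3, 11, 6]
j=3: 3≤6, i=2, swap(2,3) ⇒ [4, 5, 3, 13, 11, 6]
j=4: 11>6, skip
swap(3,5) ⇒ [4, 5, 3, 6, 11, 13]; return 3

4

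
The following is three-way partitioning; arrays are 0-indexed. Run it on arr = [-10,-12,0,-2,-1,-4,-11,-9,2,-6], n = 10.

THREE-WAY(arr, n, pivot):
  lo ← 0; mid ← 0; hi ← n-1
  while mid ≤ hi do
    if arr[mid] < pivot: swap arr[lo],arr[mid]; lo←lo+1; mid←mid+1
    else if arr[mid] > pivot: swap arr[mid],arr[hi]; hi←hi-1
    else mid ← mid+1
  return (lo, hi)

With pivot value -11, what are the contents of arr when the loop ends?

[-12,-11,-2,-1,-4,0,-9,2,-6,-10]

pivot = -11; lo=0, mid=0, hi=9
arr[mid]=-10>-11: swap arr[0],arr[9]; hi=8 → [-6,-12,0,-2,-1,-4,-11,-9,2,-10]
arr[mid]=-6>-11: swap arr[0],arr[8]; hi=7 → [2,-12,0,-2,-1,-4,-11,-9,-6,-10]
arr[mid]=2>-11: swap arr[0],arr[7]; hi=6 → [-9,-12,0,-2,-1,-4,-11,2,-6,-10]
arr[mid]=-9>-11: swap arr[0],arr[6]; hi=5 → [-11,-12,0,-2,-1,-4,-9,2,-6,-10]
arr[mid]=-11=-11: mid=1
arr[mid]=-12<-11: swap arr[0],arr[1]; lo=1,mid=2 → [-12,-11,0,-2,-1,-4,-9,2,-6,-10]
arr[mid]=0>-11: swap arr[2],arr[5]; hi=4 → [-12,-11,-4,-2,-1,0,-9,2,-6,-10]
arr[mid]=-4>-11: swap arr[2],arr[4]; hi=3 → [-12,-11,-1,-2,-4,0,-9,2,-6,-10]
arr[mid]=-1>-11: swap arr[2],arr[3]; hi=2 → [-12,-11,-2,-1,-4,0,-9,2,-6,-10]
arr[mid]=-2>-11: swap arr[2],arr[2]; hi=1 → [-12,-11,-2,-1,-4,0,-9,2,-6,-10]
end: lo=1, hi=1; arr = [-12,-11,-2,-1,-4,0,-9,2,-6,-10]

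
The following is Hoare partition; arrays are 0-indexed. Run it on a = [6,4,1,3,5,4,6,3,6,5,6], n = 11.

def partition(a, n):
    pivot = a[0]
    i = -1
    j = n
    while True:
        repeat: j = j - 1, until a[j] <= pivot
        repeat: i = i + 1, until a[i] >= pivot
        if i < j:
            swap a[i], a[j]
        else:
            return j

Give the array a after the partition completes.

pivot = a[0] = 6; i = -1, j = 11
j→10 (a[10]=6≤6), i→0 (a[0]=6≥6); i<j, swap → [6,4,1,3,5,4,6,3,6,5,6]
j→9 (a[9]=5≤6), i→6 (a[6]=6≥6); i<j, swap → [6,4,1,3,5,4,5,3,6,6,6]
j→8, i→8; i≥j, return j=8. a = [6,4,1,3,5,4,5,3,6,6,6]

[6,4,1,3,5,4,5,3,6,6,6]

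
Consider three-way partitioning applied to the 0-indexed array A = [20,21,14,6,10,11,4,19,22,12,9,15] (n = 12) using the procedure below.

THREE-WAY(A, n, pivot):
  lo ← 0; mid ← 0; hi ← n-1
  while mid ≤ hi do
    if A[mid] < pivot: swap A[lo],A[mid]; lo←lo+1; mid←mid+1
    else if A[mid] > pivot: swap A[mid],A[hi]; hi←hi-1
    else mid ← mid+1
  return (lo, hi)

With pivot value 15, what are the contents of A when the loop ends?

[9,14,6,10,11,4,12,15,22,19,21,20]

lo=0 mid=0 hi=11
20>15: swap(0,11), hi=10 ⇒ [15,21,14,6,10,11,4,19,22,12,9,20]
15=15: mid=1
21>15: swap(1,10), hi=9 ⇒ [15,9,14,6,10,11,4,19,22,12,21,20]
9<15: swap(0,1), lo=1 mid=2 ⇒ [9,15,14,6,10,11,4,19,22,12,21,20]
14<15: swap(1,2), lo=2 mid=3 ⇒ [9,14,15,6,10,11,4,19,22,12,21,20]
6<15: swap(2,3), lo=3 mid=4 ⇒ [9,14,6,15,10,11,4,19,22,12,21,20]
10<15: swap(3,4), lo=4 mid=5 ⇒ [9,14,6,10,15,11,4,19,22,12,21,20]
11<15: swap(4,5), lo=5 mid=6 ⇒ [9,14,6,10,11,15,4,19,22,12,21,20]
4<15: swap(5,6), lo=6 mid=7 ⇒ [9,14,6,10,11,4,15,19,22,12,21,20]
19>15: swap(7,9), hi=8 ⇒ [9,14,6,10,11,4,15,12,22,19,21,20]
12<15: swap(6,7), lo=7 mid=8 ⇒ [9,14,6,10,11,4,12,15,22,19,21,20]
22>15: swap(8,8), hi=7 ⇒ [9,14,6,10,11,4,12,15,22,19,21,20]
done. lo=7 hi=7; A=[9,14,6,10,11,4,12,15,22,19,21,20]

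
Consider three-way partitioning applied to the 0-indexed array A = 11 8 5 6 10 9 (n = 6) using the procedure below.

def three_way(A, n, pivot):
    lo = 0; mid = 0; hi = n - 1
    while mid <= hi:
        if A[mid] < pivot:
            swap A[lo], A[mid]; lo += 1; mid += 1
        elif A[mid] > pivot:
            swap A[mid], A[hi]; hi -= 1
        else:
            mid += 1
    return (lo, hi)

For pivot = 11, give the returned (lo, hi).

pivot = 11; lo=0, mid=0, hi=5
A[mid]=11=11: mid=1
A[mid]=8<11: swap A[0],A[1]; lo=1,mid=2 → 8 11 5 6 10 9
A[mid]=5<11: swap A[1],A[2]; lo=2,mid=3 → 8 5 11 6 10 9
A[mid]=6<11: swap A[2],A[3]; lo=3,mid=4 → 8 5 6 11 10 9
A[mid]=10<11: swap A[3],A[4]; lo=4,mid=5 → 8 5 6 10 11 9
A[mid]=9<11: swap A[4],A[5]; lo=5,mid=6 → 8 5 6 10 9 11
end: lo=5, hi=5; A = 8 5 6 10 9 11

(5, 5)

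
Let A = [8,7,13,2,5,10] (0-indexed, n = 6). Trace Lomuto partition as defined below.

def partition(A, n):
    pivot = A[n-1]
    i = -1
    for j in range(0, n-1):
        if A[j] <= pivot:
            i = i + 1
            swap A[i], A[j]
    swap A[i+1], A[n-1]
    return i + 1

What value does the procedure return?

4

pivot=10, i=-1
j=0: 8≤10, i=0, swap(0,0) ⇒ [8,7,13,2,5,10]
j=1: 7≤10, i=1, swap(1,1) ⇒ [8,7,13,2,5,10]
j=2: 13>10, skip
j=3: 2≤10, i=2, swap(2,3) ⇒ [8,7,2,13,5,10]
j=4: 5≤10, i=3, swap(3,4) ⇒ [8,7,2,5,13,10]
swap(4,5) ⇒ [8,7,2,5,10,13]; return 4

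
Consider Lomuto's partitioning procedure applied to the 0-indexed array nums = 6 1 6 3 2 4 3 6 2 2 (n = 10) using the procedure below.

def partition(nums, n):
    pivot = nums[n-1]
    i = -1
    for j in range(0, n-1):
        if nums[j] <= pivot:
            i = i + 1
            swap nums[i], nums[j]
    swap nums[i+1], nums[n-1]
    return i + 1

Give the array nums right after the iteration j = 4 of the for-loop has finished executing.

1 2 6 3 6 4 3 6 2 2

pivot=2, i=-1
j=0: 6>2, skip
j=1: 1≤2, i=0, swap(0,1) ⇒ 1 6 6 3 2 4 3 6 2 2
j=2: 6>2, skip
j=3: 3>2, skip
j=4: 2≤2, i=1, swap(1,4) ⇒ 1 2 6 3 6 4 3 6 2 2
(after j=4) nums = 1 2 6 3 6 4 3 6 2 2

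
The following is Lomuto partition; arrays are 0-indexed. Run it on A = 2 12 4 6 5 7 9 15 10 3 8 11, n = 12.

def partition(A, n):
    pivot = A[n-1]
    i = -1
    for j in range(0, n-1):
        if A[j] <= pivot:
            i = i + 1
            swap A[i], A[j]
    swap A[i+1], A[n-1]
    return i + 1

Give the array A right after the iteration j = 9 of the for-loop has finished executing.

pivot=11, i=-1
j=0: 2≤11, i=0, swap(0,0) ⇒ 2 12 4 6 5 7 9 15 10 3 8 11
j=1: 12>11, skip
j=2: 4≤11, i=1, swap(1,2) ⇒ 2 4 12 6 5 7 9 15 10 3 8 11
j=3: 6≤11, i=2, swap(2,3) ⇒ 2 4 6 12 5 7 9 15 10 3 8 11
j=4: 5≤11, i=3, swap(3,4) ⇒ 2 4 6 5 12 7 9 15 10 3 8 11
j=5: 7≤11, i=4, swap(4,5) ⇒ 2 4 6 5 7 12 9 15 10 3 8 11
j=6: 9≤11, i=5, swap(5,6) ⇒ 2 4 6 5 7 9 12 15 10 3 8 11
j=7: 15>11, skip
j=8: 10≤11, i=6, swap(6,8) ⇒ 2 4 6 5 7 9 10 15 12 3 8 11
j=9: 3≤11, i=7, swap(7,9) ⇒ 2 4 6 5 7 9 10 3 12 15 8 11
(after j=9) A = 2 4 6 5 7 9 10 3 12 15 8 11

2 4 6 5 7 9 10 3 12 15 8 11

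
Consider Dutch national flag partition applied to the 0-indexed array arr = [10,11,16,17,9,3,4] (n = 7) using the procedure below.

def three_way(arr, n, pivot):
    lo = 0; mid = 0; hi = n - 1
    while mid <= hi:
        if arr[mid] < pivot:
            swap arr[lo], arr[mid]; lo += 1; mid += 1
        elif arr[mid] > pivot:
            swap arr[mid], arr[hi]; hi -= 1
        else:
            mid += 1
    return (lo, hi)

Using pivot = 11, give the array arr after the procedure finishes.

lo=0 mid=0 hi=6
10<11: swap(0,0), lo=1 mid=1 ⇒ [10,11,16,17,9,3,4]
11=11: mid=2
16>11: swap(2,6), hi=5 ⇒ [10,11,4,17,9,3,16]
4<11: swap(1,2), lo=2 mid=3 ⇒ [10,4,11,17,9,3,16]
17>11: swap(3,5), hi=4 ⇒ [10,4,11,3,9,17,16]
3<11: swap(2,3), lo=3 mid=4 ⇒ [10,4,3,11,9,17,16]
9<11: swap(3,4), lo=4 mid=5 ⇒ [10,4,3,9,11,17,16]
done. lo=4 hi=4; arr=[10,4,3,9,11,17,16]

[10,4,3,9,11,17,16]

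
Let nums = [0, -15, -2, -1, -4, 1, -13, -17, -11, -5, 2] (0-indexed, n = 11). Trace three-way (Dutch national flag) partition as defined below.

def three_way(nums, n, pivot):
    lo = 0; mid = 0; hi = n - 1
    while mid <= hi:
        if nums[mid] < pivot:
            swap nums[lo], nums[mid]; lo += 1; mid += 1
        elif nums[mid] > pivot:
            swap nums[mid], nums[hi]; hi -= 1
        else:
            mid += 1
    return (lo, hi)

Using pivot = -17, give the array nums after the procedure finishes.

pivot = -17; lo=0, mid=0, hi=10
nums[mid]=0>-17: swap nums[0],nums[10]; hi=9 → [2, -15, -2, -1, -4, 1, -13, -17, -11, -5, 0]
nums[mid]=2>-17: swap nums[0],nums[9]; hi=8 → [-5, -15, -2, -1, -4, 1, -13, -17, -11, 2, 0]
nums[mid]=-5>-17: swap nums[0],nums[8]; hi=7 → [-11, -15, -2, -1, -4, 1, -13, -17, -5, 2, 0]
nums[mid]=-11>-17: swap nums[0],nums[7]; hi=6 → [-17, -15, -2, -1, -4, 1, -13, -11, -5, 2, 0]
nums[mid]=-17=-17: mid=1
nums[mid]=-15>-17: swap nums[1],nums[6]; hi=5 → [-17, -13, -2, -1, -4, 1, -15, -11, -5, 2, 0]
nums[mid]=-13>-17: swap nums[1],nums[5]; hi=4 → [-17, 1, -2, -1, -4, -13, -15, -11, -5, 2, 0]
nums[mid]=1>-17: swap nums[1],nums[4]; hi=3 → [-17, -4, -2, -1, 1, -13, -15, -11, -5, 2, 0]
nums[mid]=-4>-17: swap nums[1],nums[3]; hi=2 → [-17, -1, -2, -4, 1, -13, -15, -11, -5, 2, 0]
nums[mid]=-1>-17: swap nums[1],nums[2]; hi=1 → [-17, -2, -1, -4, 1, -13, -15, -11, -5, 2, 0]
nums[mid]=-2>-17: swap nums[1],nums[1]; hi=0 → [-17, -2, -1, -4, 1, -13, -15, -11, -5, 2, 0]
end: lo=0, hi=0; nums = [-17, -2, -1, -4, 1, -13, -15, -11, -5, 2, 0]

[-17, -2, -1, -4, 1, -13, -15, -11, -5, 2, 0]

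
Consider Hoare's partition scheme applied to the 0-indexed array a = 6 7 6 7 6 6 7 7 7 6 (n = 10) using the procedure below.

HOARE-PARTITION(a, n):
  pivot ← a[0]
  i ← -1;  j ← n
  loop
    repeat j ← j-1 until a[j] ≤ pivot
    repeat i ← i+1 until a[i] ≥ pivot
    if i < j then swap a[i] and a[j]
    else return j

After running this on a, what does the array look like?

6 6 6 7 6 7 7 7 7 6

pivot=6
j stops at 9 (6), i stops at 0 (6); swap ⇒ 6 7 6 7 6 6 7 7 7 6
j stops at 5 (6), i stops at 1 (7); swap ⇒ 6 6 6 7 6 7 7 7 7 6
j stops at 4 (6), i stops at 2 (6); swap ⇒ 6 6 6 7 6 7 7 7 7 6
j stops at 2, i stops at 3; i≥j ⇒ return 2. a=6 6 6 7 6 7 7 7 7 6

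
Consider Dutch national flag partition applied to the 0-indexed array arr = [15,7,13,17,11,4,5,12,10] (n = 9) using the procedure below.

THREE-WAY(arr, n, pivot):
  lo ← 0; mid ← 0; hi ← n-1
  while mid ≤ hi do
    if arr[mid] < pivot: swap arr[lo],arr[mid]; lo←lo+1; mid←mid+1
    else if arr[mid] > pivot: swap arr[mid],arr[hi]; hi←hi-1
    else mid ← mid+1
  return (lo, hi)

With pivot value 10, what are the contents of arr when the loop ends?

pivot = 10; lo=0, mid=0, hi=8
arr[mid]=15>10: swap arr[0],arr[8]; hi=7 → [10,7,13,17,11,4,5,12,15]
arr[mid]=10=10: mid=1
arr[mid]=7<10: swap arr[0],arr[1]; lo=1,mid=2 → [7,10,13,17,11,4,5,12,15]
arr[mid]=13>10: swap arr[2],arr[7]; hi=6 → [7,10,12,17,11,4,5,13,15]
arr[mid]=12>10: swap arr[2],arr[6]; hi=5 → [7,10,5,17,11,4,12,13,15]
arr[mid]=5<10: swap arr[1],arr[2]; lo=2,mid=3 → [7,5,10,17,11,4,12,13,15]
arr[mid]=17>10: swap arr[3],arr[5]; hi=4 → [7,5,10,4,11,17,12,13,15]
arr[mid]=4<10: swap arr[2],arr[3]; lo=3,mid=4 → [7,5,4,10,11,17,12,13,15]
arr[mid]=11>10: swap arr[4],arr[4]; hi=3 → [7,5,4,10,11,17,12,13,15]
end: lo=3, hi=3; arr = [7,5,4,10,11,17,12,13,15]

[7,5,4,10,11,17,12,13,15]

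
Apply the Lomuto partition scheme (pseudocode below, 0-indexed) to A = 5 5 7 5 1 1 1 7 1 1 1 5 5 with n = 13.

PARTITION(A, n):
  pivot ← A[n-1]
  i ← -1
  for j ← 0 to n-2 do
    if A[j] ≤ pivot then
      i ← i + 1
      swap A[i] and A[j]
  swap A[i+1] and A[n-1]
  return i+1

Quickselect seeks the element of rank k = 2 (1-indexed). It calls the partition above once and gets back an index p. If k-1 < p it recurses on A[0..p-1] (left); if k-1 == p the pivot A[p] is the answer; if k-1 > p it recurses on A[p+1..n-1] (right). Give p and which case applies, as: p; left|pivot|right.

pivot = A[12] = 5; i = -1
j=0: A[0]=5 ≤ 5 → i=0, swap A[0],A[0] (no change) → 5 5 7 5 1 1 1 7 1 1 1 5 5
j=1: A[1]=5 ≤ 5 → i=1, swap A[1],A[1] (no change) → 5 5 7 5 1 1 1 7 1 1 1 5 5
j=2: A[2]=7 > 5 → no swap
j=3: A[3]=5 ≤ 5 → i=2, swap A[2],A[3] → 5 5 5 7 1 1 1 7 1 1 1 5 5
j=4: A[4]=1 ≤ 5 → i=3, swap A[3],A[4] → 5 5 5 1 7 1 1 7 1 1 1 5 5
j=5: A[5]=1 ≤ 5 → i=4, swap A[4],A[5] → 5 5 5 1 1 7 1 7 1 1 1 5 5
j=6: A[6]=1 ≤ 5 → i=5, swap A[5],A[6] → 5 5 5 1 1 1 7 7 1 1 1 5 5
j=7: A[7]=7 > 5 → no swap
j=8: A[8]=1 ≤ 5 → i=6, swap A[6],A[8] → 5 5 5 1 1 1 1 7 7 1 1 5 5
j=9: A[9]=1 ≤ 5 → i=7, swap A[7],A[9] → 5 5 5 1 1 1 1 1 7 7 1 5 5
j=10: A[10]=1 ≤ 5 → i=8, swap A[8],A[10] → 5 5 5 1 1 1 1 1 1 7 7 5 5
j=11: A[11]=5 ≤ 5 → i=9, swap A[9],A[11] → 5 5 5 1 1 1 1 1 1 5 7 7 5
final swap A[10],A[12] → 5 5 5 1 1 1 1 1 1 5 5 7 7; return 10
p = 10; k-1 = 1 < 10 ⇒ left

10; left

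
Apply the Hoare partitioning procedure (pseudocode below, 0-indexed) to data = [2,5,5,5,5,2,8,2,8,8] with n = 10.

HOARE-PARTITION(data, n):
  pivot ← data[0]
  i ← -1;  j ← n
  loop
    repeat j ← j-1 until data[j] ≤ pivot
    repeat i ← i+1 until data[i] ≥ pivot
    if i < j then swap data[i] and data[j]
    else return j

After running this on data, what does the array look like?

pivot = data[0] = 2; i = -1, j = 10
j→7 (data[7]=2≤2), i→0 (data[0]=2≥2); i<j, swap → [2,5,5,5,5,2,8,2,8,8]
j→5 (data[5]=2≤2), i→1 (data[1]=5≥2); i<j, swap → [2,2,5,5,5,5,8,2,8,8]
j→1, i→2; i≥j, return j=1. data = [2,2,5,5,5,5,8,2,8,8]

[2,2,5,5,5,5,8,2,8,8]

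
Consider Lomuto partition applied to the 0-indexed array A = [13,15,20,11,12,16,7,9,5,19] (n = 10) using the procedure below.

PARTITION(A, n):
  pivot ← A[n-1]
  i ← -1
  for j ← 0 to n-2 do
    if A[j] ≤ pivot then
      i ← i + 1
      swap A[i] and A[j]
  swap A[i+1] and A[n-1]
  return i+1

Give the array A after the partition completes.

[13,15,11,12,16,7,9,5,19,20]

pivot = A[9] = 19; i = -1
j=0: A[0]=13 ≤ 19 → i=0, swap A[0],A[0] (no change) → [13,15,20,11,12,16,7,9,5,19]
j=1: A[1]=15 ≤ 19 → i=1, swap A[1],A[1] (no change) → [13,15,20,11,12,16,7,9,5,19]
j=2: A[2]=20 > 19 → no swap
j=3: A[3]=11 ≤ 19 → i=2, swap A[2],A[3] → [13,15,11,20,12,16,7,9,5,19]
j=4: A[4]=12 ≤ 19 → i=3, swap A[3],A[4] → [13,15,11,12,20,16,7,9,5,19]
j=5: A[5]=16 ≤ 19 → i=4, swap A[4],A[5] → [13,15,11,12,16,20,7,9,5,19]
j=6: A[6]=7 ≤ 19 → i=5, swap A[5],A[6] → [13,15,11,12,16,7,20,9,5,19]
j=7: A[7]=9 ≤ 19 → i=6, swap A[6],A[7] → [13,15,11,12,16,7,9,20,5,19]
j=8: A[8]=5 ≤ 19 → i=7, swap A[7],A[8] → [13,15,11,12,16,7,9,5,20,19]
final swap A[8],A[9] → [13,15,11,12,16,7,9,5,19,20]; return 8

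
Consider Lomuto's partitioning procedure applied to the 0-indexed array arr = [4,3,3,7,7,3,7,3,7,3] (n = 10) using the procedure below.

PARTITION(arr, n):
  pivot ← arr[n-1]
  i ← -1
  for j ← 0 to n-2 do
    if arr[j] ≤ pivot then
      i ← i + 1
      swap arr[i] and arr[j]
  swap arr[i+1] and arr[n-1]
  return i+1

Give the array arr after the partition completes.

pivot=3, i=-1
j=0: 4>3, skip
j=1: 3≤3, i=0, swap(0,1) ⇒ [3,4,3,7,7,3,7,3,7,3]
j=2: 3≤3, i=1, swap(1,2) ⇒ [3,3,4,7,7,3,7,3,7,3]
j=3: 7>3, skip
j=4: 7>3, skip
j=5: 3≤3, i=2, swap(2,5) ⇒ [3,3,3,7,7,4,7,3,7,3]
j=6: 7>3, skip
j=7: 3≤3, i=3, swap(3,7) ⇒ [3,3,3,3,7,4,7,7,7,3]
j=8: 7>3, skip
swap(4,9) ⇒ [3,3,3,3,3,4,7,7,7,7]; return 4

[3,3,3,3,3,4,7,7,7,7]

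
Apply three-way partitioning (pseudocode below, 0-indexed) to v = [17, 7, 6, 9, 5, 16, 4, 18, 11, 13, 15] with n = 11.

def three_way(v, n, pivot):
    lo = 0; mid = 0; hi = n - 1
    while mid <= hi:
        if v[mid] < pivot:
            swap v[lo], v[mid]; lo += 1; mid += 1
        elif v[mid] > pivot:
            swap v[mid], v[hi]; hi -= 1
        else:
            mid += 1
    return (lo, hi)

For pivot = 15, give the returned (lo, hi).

lo=0 mid=0 hi=10
17>15: swap(0,10), hi=9 ⇒ [15, 7, 6, 9, 5, 16, 4, 18, 11, 13, 17]
15=15: mid=1
7<15: swap(0,1), lo=1 mid=2 ⇒ [7, 15, 6, 9, 5, 16, 4, 18, 11, 13, 17]
6<15: swap(1,2), lo=2 mid=3 ⇒ [7, 6, 15, 9, 5, 16, 4, 18, 11, 13, 17]
9<15: swap(2,3), lo=3 mid=4 ⇒ [7, 6, 9, 15, 5, 16, 4, 18, 11, 13, 17]
5<15: swap(3,4), lo=4 mid=5 ⇒ [7, 6, 9, 5, 15, 16, 4, 18, 11, 13, 17]
16>15: swap(5,9), hi=8 ⇒ [7, 6, 9, 5, 15, 13, 4, 18, 11, 16, 17]
13<15: swap(4,5), lo=5 mid=6 ⇒ [7, 6, 9, 5, 13, 15, 4, 18, 11, 16, 17]
4<15: swap(5,6), lo=6 mid=7 ⇒ [7, 6, 9, 5, 13, 4, 15, 18, 11, 16, 17]
18>15: swap(7,8), hi=7 ⇒ [7, 6, 9, 5, 13, 4, 15, 11, 18, 16, 17]
11<15: swap(6,7), lo=7 mid=8 ⇒ [7, 6, 9, 5, 13, 4, 11, 15, 18, 16, 17]
done. lo=7 hi=7; v=[7, 6, 9, 5, 13, 4, 11, 15, 18, 16, 17]

(7, 7)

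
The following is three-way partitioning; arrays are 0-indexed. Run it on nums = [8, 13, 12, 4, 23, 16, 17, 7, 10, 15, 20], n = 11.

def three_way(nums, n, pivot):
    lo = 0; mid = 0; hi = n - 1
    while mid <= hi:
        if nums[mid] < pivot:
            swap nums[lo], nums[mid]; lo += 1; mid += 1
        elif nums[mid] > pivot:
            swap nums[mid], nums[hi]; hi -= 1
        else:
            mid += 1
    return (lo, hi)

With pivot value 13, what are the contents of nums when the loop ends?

lo=0 mid=0 hi=10
8<13: swap(0,0), lo=1 mid=1 ⇒ [8, 13, 12, 4, 23, 16, 17, 7, 10, 15, 20]
13=13: mid=2
12<13: swap(1,2), lo=2 mid=3 ⇒ [8, 12, 13, 4, 23, 16, 17, 7, 10, 15, 20]
4<13: swap(2,3), lo=3 mid=4 ⇒ [8, 12, 4, 13, 23, 16, 17, 7, 10, 15, 20]
23>13: swap(4,10), hi=9 ⇒ [8, 12, 4, 13, 20, 16, 17, 7, 10, 15, 23]
20>13: swap(4,9), hi=8 ⇒ [8, 12, 4, 13, 15, 16, 17, 7, 10, 20, 23]
15>13: swap(4,8), hi=7 ⇒ [8, 12, 4, 13, 10, 16, 17, 7, 15, 20, 23]
10<13: swap(3,4), lo=4 mid=5 ⇒ [8, 12, 4, 10, 13, 16, 17, 7, 15, 20, 23]
16>13: swap(5,7), hi=6 ⇒ [8, 12, 4, 10, 13, 7, 17, 16, 15, 20, 23]
7<13: swap(4,5), lo=5 mid=6 ⇒ [8, 12, 4, 10, 7, 13, 17, 16, 15, 20, 23]
17>13: swap(6,6), hi=5 ⇒ [8, 12, 4, 10, 7, 13, 17, 16, 15, 20, 23]
done. lo=5 hi=5; nums=[8, 12, 4, 10, 7, 13, 17, 16, 15, 20, 23]

[8, 12, 4, 10, 7, 13, 17, 16, 15, 20, 23]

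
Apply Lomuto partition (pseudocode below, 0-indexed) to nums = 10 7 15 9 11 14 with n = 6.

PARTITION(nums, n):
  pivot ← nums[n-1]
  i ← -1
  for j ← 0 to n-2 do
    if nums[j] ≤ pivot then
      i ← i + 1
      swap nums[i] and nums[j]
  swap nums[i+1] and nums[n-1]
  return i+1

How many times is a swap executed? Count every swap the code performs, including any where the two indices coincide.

pivot = nums[5] = 14; i = -1
j=0: nums[0]=10 ≤ 14 → i=0, swap nums[0],nums[0] (no change) → 10 7 15 9 11 14
j=1: nums[1]=7 ≤ 14 → i=1, swap nums[1],nums[1] (no change) → 10 7 15 9 11 14
j=2: nums[2]=15 > 14 → no swap
j=3: nums[3]=9 ≤ 14 → i=2, swap nums[2],nums[3] → 10 7 9 15 11 14
j=4: nums[4]=11 ≤ 14 → i=3, swap nums[3],nums[4] → 10 7 9 11 15 14
final swap nums[4],nums[5] → 10 7 9 11 14 15; return 4

5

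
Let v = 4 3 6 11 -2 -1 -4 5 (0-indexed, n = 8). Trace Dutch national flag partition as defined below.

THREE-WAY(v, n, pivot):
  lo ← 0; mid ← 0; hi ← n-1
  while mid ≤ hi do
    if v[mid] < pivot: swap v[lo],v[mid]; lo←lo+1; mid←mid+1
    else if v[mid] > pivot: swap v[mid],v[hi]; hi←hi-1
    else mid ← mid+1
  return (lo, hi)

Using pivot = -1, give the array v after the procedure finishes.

-4 -2 -1 11 6 3 5 4

pivot = -1; lo=0, mid=0, hi=7
v[mid]=4>-1: swap v[0],v[7]; hi=6 → 5 3 6 11 -2 -1 -4 4
v[mid]=5>-1: swap v[0],v[6]; hi=5 → -4 3 6 11 -2 -1 5 4
v[mid]=-4<-1: swap v[0],v[0]; lo=1,mid=1 → -4 3 6 11 -2 -1 5 4
v[mid]=3>-1: swap v[1],v[5]; hi=4 → -4 -1 6 11 -2 3 5 4
v[mid]=-1=-1: mid=2
v[mid]=6>-1: swap v[2],v[4]; hi=3 → -4 -1 -2 11 6 3 5 4
v[mid]=-2<-1: swap v[1],v[2]; lo=2,mid=3 → -4 -2 -1 11 6 3 5 4
v[mid]=11>-1: swap v[3],v[3]; hi=2 → -4 -2 -1 11 6 3 5 4
end: lo=2, hi=2; v = -4 -2 -1 11 6 3 5 4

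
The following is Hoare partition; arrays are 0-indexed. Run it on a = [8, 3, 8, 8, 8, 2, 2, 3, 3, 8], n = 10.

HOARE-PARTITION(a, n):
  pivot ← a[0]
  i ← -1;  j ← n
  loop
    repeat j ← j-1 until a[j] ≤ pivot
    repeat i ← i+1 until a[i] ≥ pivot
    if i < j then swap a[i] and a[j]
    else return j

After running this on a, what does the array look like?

[8, 3, 3, 3, 2, 2, 8, 8, 8, 8]

pivot = a[0] = 8; i = -1, j = 10
j→9 (a[9]=8≤8), i→0 (a[0]=8≥8); i<j, swap → [8, 3, 8, 8, 8, 2, 2, 3, 3, 8]
j→8 (a[8]=3≤8), i→2 (a[2]=8≥8); i<j, swap → [8, 3, 3, 8, 8, 2, 2, 3, 8, 8]
j→7 (a[7]=3≤8), i→3 (a[3]=8≥8); i<j, swap → [8, 3, 3, 3, 8, 2, 2, 8, 8, 8]
j→6 (a[6]=2≤8), i→4 (a[4]=8≥8); i<j, swap → [8, 3, 3, 3, 2, 2, 8, 8, 8, 8]
j→5, i→6; i≥j, return j=5. a = [8, 3, 3, 3, 2, 2, 8, 8, 8, 8]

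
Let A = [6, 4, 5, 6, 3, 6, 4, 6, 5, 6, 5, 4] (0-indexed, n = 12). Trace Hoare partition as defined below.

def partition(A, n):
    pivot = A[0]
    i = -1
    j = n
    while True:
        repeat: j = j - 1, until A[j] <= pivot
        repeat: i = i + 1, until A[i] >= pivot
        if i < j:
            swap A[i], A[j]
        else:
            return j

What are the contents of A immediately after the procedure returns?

[4, 4, 5, 5, 3, 6, 4, 5, 6, 6, 6, 6]

pivot = A[0] = 6; i = -1, j = 12
j→11 (A[11]=4≤6), i→0 (A[0]=6≥6); i<j, swap → [4, 4, 5, 6, 3, 6, 4, 6, 5, 6, 5, 6]
j→10 (A[10]=5≤6), i→3 (A[3]=6≥6); i<j, swap → [4, 4, 5, 5, 3, 6, 4, 6, 5, 6, 6, 6]
j→9 (A[9]=6≤6), i→5 (A[5]=6≥6); i<j, swap → [4, 4, 5, 5, 3, 6, 4, 6, 5, 6, 6, 6]
j→8 (A[8]=5≤6), i→7 (A[7]=6≥6); i<j, swap → [4, 4, 5, 5, 3, 6, 4, 5, 6, 6, 6, 6]
j→7, i→8; i≥j, return j=7. A = [4, 4, 5, 5, 3, 6, 4, 5, 6, 6, 6, 6]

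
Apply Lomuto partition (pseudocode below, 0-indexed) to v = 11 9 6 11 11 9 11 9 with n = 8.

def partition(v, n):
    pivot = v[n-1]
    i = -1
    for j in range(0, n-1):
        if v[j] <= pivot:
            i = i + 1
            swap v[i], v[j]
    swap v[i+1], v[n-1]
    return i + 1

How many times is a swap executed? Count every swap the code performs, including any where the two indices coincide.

4

pivot=9, i=-1
j=0: 11>9, skip
j=1: 9≤9, i=0, swap(0,1) ⇒ 9 11 6 11 11 9 11 9
j=2: 6≤9, i=1, swap(1,2) ⇒ 9 6 11 11 11 9 11 9
j=3: 11>9, skip
j=4: 11>9, skip
j=5: 9≤9, i=2, swap(2,5) ⇒ 9 6 9 11 11 11 11 9
j=6: 11>9, skip
swap(3,7) ⇒ 9 6 9 9 11 11 11 11; return 3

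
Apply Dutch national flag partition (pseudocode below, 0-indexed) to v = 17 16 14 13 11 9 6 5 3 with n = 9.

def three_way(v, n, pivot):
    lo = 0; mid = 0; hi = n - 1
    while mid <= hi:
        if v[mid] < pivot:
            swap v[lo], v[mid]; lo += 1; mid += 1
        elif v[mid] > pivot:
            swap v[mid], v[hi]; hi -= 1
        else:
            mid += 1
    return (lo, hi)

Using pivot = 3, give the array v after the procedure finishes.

3 14 13 11 9 6 5 16 17

lo=0 mid=0 hi=8
17>3: swap(0,8), hi=7 ⇒ 3 16 14 13 11 9 6 5 17
3=3: mid=1
16>3: swap(1,7), hi=6 ⇒ 3 5 14 13 11 9 6 16 17
5>3: swap(1,6), hi=5 ⇒ 3 6 14 13 11 9 5 16 17
6>3: swap(1,5), hi=4 ⇒ 3 9 14 13 11 6 5 16 17
9>3: swap(1,4), hi=3 ⇒ 3 11 14 13 9 6 5 16 17
11>3: swap(1,3), hi=2 ⇒ 3 13 14 11 9 6 5 16 17
13>3: swap(1,2), hi=1 ⇒ 3 14 13 11 9 6 5 16 17
14>3: swap(1,1), hi=0 ⇒ 3 14 13 11 9 6 5 16 17
done. lo=0 hi=0; v=3 14 13 11 9 6 5 16 17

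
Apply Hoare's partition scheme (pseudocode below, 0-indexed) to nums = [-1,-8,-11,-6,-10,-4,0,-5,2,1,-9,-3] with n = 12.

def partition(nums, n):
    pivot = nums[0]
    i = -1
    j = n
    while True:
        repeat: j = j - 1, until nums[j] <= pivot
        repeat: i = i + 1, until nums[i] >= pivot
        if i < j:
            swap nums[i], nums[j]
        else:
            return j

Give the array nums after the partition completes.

[-3,-8,-11,-6,-10,-4,-9,-5,2,1,0,-1]

pivot = nums[0] = -1; i = -1, j = 12
j→11 (nums[11]=-3≤-1), i→0 (nums[0]=-1≥-1); i<j, swap → [-3,-8,-11,-6,-10,-4,0,-5,2,1,-9,-1]
j→10 (nums[10]=-9≤-1), i→6 (nums[6]=0≥-1); i<j, swap → [-3,-8,-11,-6,-10,-4,-9,-5,2,1,0,-1]
j→7, i→8; i≥j, return j=7. nums = [-3,-8,-11,-6,-10,-4,-9,-5,2,1,0,-1]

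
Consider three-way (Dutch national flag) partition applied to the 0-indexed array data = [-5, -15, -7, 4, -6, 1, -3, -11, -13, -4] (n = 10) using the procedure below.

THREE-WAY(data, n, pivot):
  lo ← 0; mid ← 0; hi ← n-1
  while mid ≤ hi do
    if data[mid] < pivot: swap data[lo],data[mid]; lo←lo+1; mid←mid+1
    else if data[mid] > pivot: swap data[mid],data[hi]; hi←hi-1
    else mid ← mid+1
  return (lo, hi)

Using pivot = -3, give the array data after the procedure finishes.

[-5, -15, -7, -4, -6, -13, -11, -3, 1, 4]

lo=0 mid=0 hi=9
-5<-3: swap(0,0), lo=1 mid=1 ⇒ [-5, -15, -7, 4, -6, 1, -3, -11, -13, -4]
-15<-3: swap(1,1), lo=2 mid=2 ⇒ [-5, -15, -7, 4, -6, 1, -3, -11, -13, -4]
-7<-3: swap(2,2), lo=3 mid=3 ⇒ [-5, -15, -7, 4, -6, 1, -3, -11, -13, -4]
4>-3: swap(3,9), hi=8 ⇒ [-5, -15, -7, -4, -6, 1, -3, -11, -13, 4]
-4<-3: swap(3,3), lo=4 mid=4 ⇒ [-5, -15, -7, -4, -6, 1, -3, -11, -13, 4]
-6<-3: swap(4,4), lo=5 mid=5 ⇒ [-5, -15, -7, -4, -6, 1, -3, -11, -13, 4]
1>-3: swap(5,8), hi=7 ⇒ [-5, -15, -7, -4, -6, -13, -3, -11, 1, 4]
-13<-3: swap(5,5), lo=6 mid=6 ⇒ [-5, -15, -7, -4, -6, -13, -3, -11, 1, 4]
-3=-3: mid=7
-11<-3: swap(6,7), lo=7 mid=8 ⇒ [-5, -15, -7, -4, -6, -13, -11, -3, 1, 4]
done. lo=7 hi=7; data=[-5, -15, -7, -4, -6, -13, -11, -3, 1, 4]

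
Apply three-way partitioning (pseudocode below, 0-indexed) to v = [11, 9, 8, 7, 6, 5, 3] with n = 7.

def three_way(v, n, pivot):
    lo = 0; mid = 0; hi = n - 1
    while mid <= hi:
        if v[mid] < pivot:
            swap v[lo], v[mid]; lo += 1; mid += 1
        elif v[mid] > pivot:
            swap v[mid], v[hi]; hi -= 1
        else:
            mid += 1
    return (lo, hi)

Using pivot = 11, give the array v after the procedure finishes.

pivot = 11; lo=0, mid=0, hi=6
v[mid]=11=11: mid=1
v[mid]=9<11: swap v[0],v[1]; lo=1,mid=2 → [9, 11, 8, 7, 6, 5, 3]
v[mid]=8<11: swap v[1],v[2]; lo=2,mid=3 → [9, 8, 11, 7, 6, 5, 3]
v[mid]=7<11: swap v[2],v[3]; lo=3,mid=4 → [9, 8, 7, 11, 6, 5, 3]
v[mid]=6<11: swap v[3],v[4]; lo=4,mid=5 → [9, 8, 7, 6, 11, 5, 3]
v[mid]=5<11: swap v[4],v[5]; lo=5,mid=6 → [9, 8, 7, 6, 5, 11, 3]
v[mid]=3<11: swap v[5],v[6]; lo=6,mid=7 → [9, 8, 7, 6, 5, 3, 11]
end: lo=6, hi=6; v = [9, 8, 7, 6, 5, 3, 11]

[9, 8, 7, 6, 5, 3, 11]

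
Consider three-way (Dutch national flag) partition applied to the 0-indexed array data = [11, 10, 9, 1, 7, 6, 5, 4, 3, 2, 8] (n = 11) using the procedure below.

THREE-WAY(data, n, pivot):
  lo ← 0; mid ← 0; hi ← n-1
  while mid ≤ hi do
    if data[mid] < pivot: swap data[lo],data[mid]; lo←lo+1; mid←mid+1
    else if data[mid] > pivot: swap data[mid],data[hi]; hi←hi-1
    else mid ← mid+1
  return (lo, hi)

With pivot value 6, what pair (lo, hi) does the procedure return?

(5, 5)

lo=0 mid=0 hi=10
11>6: swap(0,10), hi=9 ⇒ [8, 10, 9, 1, 7, 6, 5, 4, 3, 2, 11]
8>6: swap(0,9), hi=8 ⇒ [2, 10, 9, 1, 7, 6, 5, 4, 3, 8, 11]
2<6: swap(0,0), lo=1 mid=1 ⇒ [2, 10, 9, 1, 7, 6, 5, 4, 3, 8, 11]
10>6: swap(1,8), hi=7 ⇒ [2, 3, 9, 1, 7, 6, 5, 4, 10, 8, 11]
3<6: swap(1,1), lo=2 mid=2 ⇒ [2, 3, 9, 1, 7, 6, 5, 4, 10, 8, 11]
9>6: swap(2,7), hi=6 ⇒ [2, 3, 4, 1, 7, 6, 5, 9, 10, 8, 11]
4<6: swap(2,2), lo=3 mid=3 ⇒ [2, 3, 4, 1, 7, 6, 5, 9, 10, 8, 11]
1<6: swap(3,3), lo=4 mid=4 ⇒ [2, 3, 4, 1, 7, 6, 5, 9, 10, 8, 11]
7>6: swap(4,6), hi=5 ⇒ [2, 3, 4, 1, 5, 6, 7, 9, 10, 8, 11]
5<6: swap(4,4), lo=5 mid=5 ⇒ [2, 3, 4, 1, 5, 6, 7, 9, 10, 8, 11]
6=6: mid=6
done. lo=5 hi=5; data=[2, 3, 4, 1, 5, 6, 7, 9, 10, 8, 11]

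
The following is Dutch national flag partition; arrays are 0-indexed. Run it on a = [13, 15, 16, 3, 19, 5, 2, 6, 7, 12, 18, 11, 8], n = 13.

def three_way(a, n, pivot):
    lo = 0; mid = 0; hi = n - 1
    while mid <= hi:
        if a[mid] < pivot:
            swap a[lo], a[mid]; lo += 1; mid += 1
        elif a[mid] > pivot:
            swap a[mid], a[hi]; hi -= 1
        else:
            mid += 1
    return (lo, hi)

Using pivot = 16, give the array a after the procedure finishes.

[13, 15, 3, 8, 5, 2, 6, 7, 12, 11, 16, 18, 19]

pivot = 16; lo=0, mid=0, hi=12
a[mid]=13<16: swap a[0],a[0]; lo=1,mid=1 → [13, 15, 16, 3, 19, 5, 2, 6, 7, 12, 18, 11, 8]
a[mid]=15<16: swap a[1],a[1]; lo=2,mid=2 → [13, 15, 16, 3, 19, 5, 2, 6, 7, 12, 18, 11, 8]
a[mid]=16=16: mid=3
a[mid]=3<16: swap a[2],a[3]; lo=3,mid=4 → [13, 15, 3, 16, 19, 5, 2, 6, 7, 12, 18, 11, 8]
a[mid]=19>16: swap a[4],a[12]; hi=11 → [13, 15, 3, 16, 8, 5, 2, 6, 7, 12, 18, 11, 19]
a[mid]=8<16: swap a[3],a[4]; lo=4,mid=5 → [13, 15, 3, 8, 16, 5, 2, 6, 7, 12, 18, 11, 19]
a[mid]=5<16: swap a[4],a[5]; lo=5,mid=6 → [13, 15, 3, 8, 5, 16, 2, 6, 7, 12, 18, 11, 19]
a[mid]=2<16: swap a[5],a[6]; lo=6,mid=7 → [13, 15, 3, 8, 5, 2, 16, 6, 7, 12, 18, 11, 19]
a[mid]=6<16: swap a[6],a[7]; lo=7,mid=8 → [13, 15, 3, 8, 5, 2, 6, 16, 7, 12, 18, 11, 19]
a[mid]=7<16: swap a[7],a[8]; lo=8,mid=9 → [13, 15, 3, 8, 5, 2, 6, 7, 16, 12, 18, 11, 19]
a[mid]=12<16: swap a[8],a[9]; lo=9,mid=10 → [13, 15, 3, 8, 5, 2, 6, 7, 12, 16, 18, 11, 19]
a[mid]=18>16: swap a[10],a[11]; hi=10 → [13, 15, 3, 8, 5, 2, 6, 7, 12, 16, 11, 18, 19]
a[mid]=11<16: swap a[9],a[10]; lo=10,mid=11 → [13, 15, 3, 8, 5, 2, 6, 7, 12, 11, 16, 18, 19]
end: lo=10, hi=10; a = [13, 15, 3, 8, 5, 2, 6, 7, 12, 11, 16, 18, 19]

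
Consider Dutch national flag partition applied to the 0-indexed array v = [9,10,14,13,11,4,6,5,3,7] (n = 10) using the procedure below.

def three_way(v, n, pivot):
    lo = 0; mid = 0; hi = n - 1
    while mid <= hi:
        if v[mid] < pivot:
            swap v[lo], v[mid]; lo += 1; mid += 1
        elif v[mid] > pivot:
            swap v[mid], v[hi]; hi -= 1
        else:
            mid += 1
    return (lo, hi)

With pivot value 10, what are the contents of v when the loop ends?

lo=0 mid=0 hi=9
9<10: swap(0,0), lo=1 mid=1 ⇒ [9,10,14,13,11,4,6,5,3,7]
10=10: mid=2
14>10: swap(2,9), hi=8 ⇒ [9,10,7,13,11,4,6,5,3,14]
7<10: swap(1,2), lo=2 mid=3 ⇒ [9,7,10,13,11,4,6,5,3,14]
13>10: swap(3,8), hi=7 ⇒ [9,7,10,3,11,4,6,5,13,14]
3<10: swap(2,3), lo=3 mid=4 ⇒ [9,7,3,10,11,4,6,5,13,14]
11>10: swap(4,7), hi=6 ⇒ [9,7,3,10,5,4,6,11,13,14]
5<10: swap(3,4), lo=4 mid=5 ⇒ [9,7,3,5,10,4,6,11,13,14]
4<10: swap(4,5), lo=5 mid=6 ⇒ [9,7,3,5,4,10,6,11,13,14]
6<10: swap(5,6), lo=6 mid=7 ⇒ [9,7,3,5,4,6,10,11,13,14]
done. lo=6 hi=6; v=[9,7,3,5,4,6,10,11,13,14]

[9,7,3,5,4,6,10,11,13,14]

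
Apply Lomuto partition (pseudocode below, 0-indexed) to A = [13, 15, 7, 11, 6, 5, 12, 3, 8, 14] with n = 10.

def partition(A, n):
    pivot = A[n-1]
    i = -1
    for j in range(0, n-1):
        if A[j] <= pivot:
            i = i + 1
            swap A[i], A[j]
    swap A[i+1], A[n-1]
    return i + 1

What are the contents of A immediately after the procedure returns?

[13, 7, 11, 6, 5, 12, 3, 8, 14, 15]

pivot=14, i=-1
j=0: 13≤14, i=0, swap(0,0) ⇒ [13, 15, 7, 11, 6, 5, 12, 3, 8, 14]
j=1: 15>14, skip
j=2: 7≤14, i=1, swap(1,2) ⇒ [13, 7, 15, 11, 6, 5, 12, 3, 8, 14]
j=3: 11≤14, i=2, swap(2,3) ⇒ [13, 7, 11, 15, 6, 5, 12, 3, 8, 14]
j=4: 6≤14, i=3, swap(3,4) ⇒ [13, 7, 11, 6, 15, 5, 12, 3, 8, 14]
j=5: 5≤14, i=4, swap(4,5) ⇒ [13, 7, 11, 6, 5, 15, 12, 3, 8, 14]
j=6: 12≤14, i=5, swap(5,6) ⇒ [13, 7, 11, 6, 5, 12, 15, 3, 8, 14]
j=7: 3≤14, i=6, swap(6,7) ⇒ [13, 7, 11, 6, 5, 12, 3, 15, 8, 14]
j=8: 8≤14, i=7, swap(7,8) ⇒ [13, 7, 11, 6, 5, 12, 3, 8, 15, 14]
swap(8,9) ⇒ [13, 7, 11, 6, 5, 12, 3, 8, 14, 15]; return 8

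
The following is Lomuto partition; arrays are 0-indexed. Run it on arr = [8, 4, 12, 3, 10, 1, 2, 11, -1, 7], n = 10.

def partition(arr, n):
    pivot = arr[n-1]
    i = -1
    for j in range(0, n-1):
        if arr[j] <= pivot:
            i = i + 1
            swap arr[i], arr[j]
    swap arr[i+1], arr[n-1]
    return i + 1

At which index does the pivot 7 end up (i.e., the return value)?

5

pivot = arr[9] = 7; i = -1
j=0: arr[0]=8 > 7 → no swap
j=1: arr[1]=4 ≤ 7 → i=0, swap arr[0],arr[1] → [4, 8, 12, 3, 10, 1, 2, 11, -1, 7]
j=2: arr[2]=12 > 7 → no swap
j=3: arr[3]=3 ≤ 7 → i=1, swap arr[1],arr[3] → [4, 3, 12, 8, 10, 1, 2, 11, -1, 7]
j=4: arr[4]=10 > 7 → no swap
j=5: arr[5]=1 ≤ 7 → i=2, swap arr[2],arr[5] → [4, 3, 1, 8, 10, 12, 2, 11, -1, 7]
j=6: arr[6]=2 ≤ 7 → i=3, swap arr[3],arr[6] → [4, 3, 1, 2, 10, 12, 8, 11, -1, 7]
j=7: arr[7]=11 > 7 → no swap
j=8: arr[8]=-1 ≤ 7 → i=4, swap arr[4],arr[8] → [4, 3, 1, 2, -1, 12, 8, 11, 10, 7]
final swap arr[5],arr[9] → [4, 3, 1, 2, -1, 7, 8, 11, 10, 12]; return 5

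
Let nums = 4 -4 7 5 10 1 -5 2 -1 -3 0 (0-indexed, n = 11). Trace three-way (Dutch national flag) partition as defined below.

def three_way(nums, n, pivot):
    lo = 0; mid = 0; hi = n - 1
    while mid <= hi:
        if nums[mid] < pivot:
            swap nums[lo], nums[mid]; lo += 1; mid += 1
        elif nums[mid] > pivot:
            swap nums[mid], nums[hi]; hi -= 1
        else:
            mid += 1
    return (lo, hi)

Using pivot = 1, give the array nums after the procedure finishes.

pivot = 1; lo=0, mid=0, hi=10
nums[mid]=4>1: swap nums[0],nums[10]; hi=9 → 0 -4 7 5 10 1 -5 2 -1 -3 4
nums[mid]=0<1: swap nums[0],nums[0]; lo=1,mid=1 → 0 -4 7 5 10 1 -5 2 -1 -3 4
nums[mid]=-4<1: swap nums[1],nums[1]; lo=2,mid=2 → 0 -4 7 5 10 1 -5 2 -1 -3 4
nums[mid]=7>1: swap nums[2],nums[9]; hi=8 → 0 -4 -3 5 10 1 -5 2 -1 7 4
nums[mid]=-3<1: swap nums[2],nums[2]; lo=3,mid=3 → 0 -4 -3 5 10 1 -5 2 -1 7 4
nums[mid]=5>1: swap nums[3],nums[8]; hi=7 → 0 -4 -3 -1 10 1 -5 2 5 7 4
nums[mid]=-1<1: swap nums[3],nums[3]; lo=4,mid=4 → 0 -4 -3 -1 10 1 -5 2 5 7 4
nums[mid]=10>1: swap nums[4],nums[7]; hi=6 → 0 -4 -3 -1 2 1 -5 10 5 7 4
nums[mid]=2>1: swap nums[4],nums[6]; hi=5 → 0 -4 -3 -1 -5 1 2 10 5 7 4
nums[mid]=-5<1: swap nums[4],nums[4]; lo=5,mid=5 → 0 -4 -3 -1 -5 1 2 10 5 7 4
nums[mid]=1=1: mid=6
end: lo=5, hi=5; nums = 0 -4 -3 -1 -5 1 2 10 5 7 4

0 -4 -3 -1 -5 1 2 10 5 7 4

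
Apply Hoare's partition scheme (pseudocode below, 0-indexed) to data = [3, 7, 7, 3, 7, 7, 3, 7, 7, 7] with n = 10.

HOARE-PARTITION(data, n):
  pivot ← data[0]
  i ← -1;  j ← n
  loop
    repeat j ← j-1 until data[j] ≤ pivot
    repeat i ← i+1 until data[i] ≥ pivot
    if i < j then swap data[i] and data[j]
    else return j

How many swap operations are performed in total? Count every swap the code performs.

2

pivot = data[0] = 3; i = -1, j = 10
j→6 (data[6]=3≤3), i→0 (data[0]=3≥3); i<j, swap → [3, 7, 7, 3, 7, 7, 3, 7, 7, 7]
j→3 (data[3]=3≤3), i→1 (data[1]=7≥3); i<j, swap → [3, 3, 7, 7, 7, 7, 3, 7, 7, 7]
j→1, i→2; i≥j, return j=1. data = [3, 3, 7, 7, 7, 7, 3, 7, 7, 7]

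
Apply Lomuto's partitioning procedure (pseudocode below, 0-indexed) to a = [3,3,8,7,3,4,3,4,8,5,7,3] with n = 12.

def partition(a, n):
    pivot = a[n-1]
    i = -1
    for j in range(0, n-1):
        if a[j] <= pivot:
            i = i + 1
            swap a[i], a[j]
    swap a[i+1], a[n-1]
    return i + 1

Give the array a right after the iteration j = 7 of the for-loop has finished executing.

[3,3,3,3,8,4,7,4,8,5,7,3]

pivot = a[11] = 3; i = -1
j=0: a[0]=3 ≤ 3 → i=0, swap a[0],a[0] (no change) → [3,3,8,7,3,4,3,4,8,5,7,3]
j=1: a[1]=3 ≤ 3 → i=1, swap a[1],a[1] (no change) → [3,3,8,7,3,4,3,4,8,5,7,3]
j=2: a[2]=8 > 3 → no swap
j=3: a[3]=7 > 3 → no swap
j=4: a[4]=3 ≤ 3 → i=2, swap a[2],a[4] → [3,3,3,7,8,4,3,4,8,5,7,3]
j=5: a[5]=4 > 3 → no swap
j=6: a[6]=3 ≤ 3 → i=3, swap a[3],a[6] → [3,3,3,3,8,4,7,4,8,5,7,3]
j=7: a[7]=4 > 3 → no swap
(after j=7) a = [3,3,3,3,8,4,7,4,8,5,7,3]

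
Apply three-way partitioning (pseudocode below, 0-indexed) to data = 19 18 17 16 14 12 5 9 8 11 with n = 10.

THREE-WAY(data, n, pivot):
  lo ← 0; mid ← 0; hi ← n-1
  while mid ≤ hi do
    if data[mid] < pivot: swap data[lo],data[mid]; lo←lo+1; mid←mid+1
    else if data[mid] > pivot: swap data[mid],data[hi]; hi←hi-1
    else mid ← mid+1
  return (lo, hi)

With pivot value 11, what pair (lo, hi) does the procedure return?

pivot = 11; lo=0, mid=0, hi=9
data[mid]=19>11: swap data[0],data[9]; hi=8 → 11 18 17 16 14 12 5 9 8 19
data[mid]=11=11: mid=1
data[mid]=18>11: swap data[1],data[8]; hi=7 → 11 8 17 16 14 12 5 9 18 19
data[mid]=8<11: swap data[0],data[1]; lo=1,mid=2 → 8 11 17 16 14 12 5 9 18 19
data[mid]=17>11: swap data[2],data[7]; hi=6 → 8 11 9 16 14 12 5 17 18 19
data[mid]=9<11: swap data[1],data[2]; lo=2,mid=3 → 8 9 11 16 14 12 5 17 18 19
data[mid]=16>11: swap data[3],data[6]; hi=5 → 8 9 11 5 14 12 16 17 18 19
data[mid]=5<11: swap data[2],data[3]; lo=3,mid=4 → 8 9 5 11 14 12 16 17 18 19
data[mid]=14>11: swap data[4],data[5]; hi=4 → 8 9 5 11 12 14 16 17 18 19
data[mid]=12>11: swap data[4],data[4]; hi=3 → 8 9 5 11 12 14 16 17 18 19
end: lo=3, hi=3; data = 8 9 5 11 12 14 16 17 18 19

(3, 3)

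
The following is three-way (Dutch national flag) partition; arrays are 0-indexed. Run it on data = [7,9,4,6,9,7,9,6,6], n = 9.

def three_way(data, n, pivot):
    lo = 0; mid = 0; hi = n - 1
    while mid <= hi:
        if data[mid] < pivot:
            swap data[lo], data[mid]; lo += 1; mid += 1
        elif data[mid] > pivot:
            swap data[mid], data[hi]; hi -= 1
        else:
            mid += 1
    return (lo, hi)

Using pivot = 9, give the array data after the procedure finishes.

lo=0 mid=0 hi=8
7<9: swap(0,0), lo=1 mid=1 ⇒ [7,9,4,6,9,7,9,6,6]
9=9: mid=2
4<9: swap(1,2), lo=2 mid=3 ⇒ [7,4,9,6,9,7,9,6,6]
6<9: swap(2,3), lo=3 mid=4 ⇒ [7,4,6,9,9,7,9,6,6]
9=9: mid=5
7<9: swap(3,5), lo=4 mid=6 ⇒ [7,4,6,7,9,9,9,6,6]
9=9: mid=7
6<9: swap(4,7), lo=5 mid=8 ⇒ [7,4,6,7,6,9,9,9,6]
6<9: swap(5,8), lo=6 mid=9 ⇒ [7,4,6,7,6,6,9,9,9]
done. lo=6 hi=8; data=[7,4,6,7,6,6,9,9,9]

[7,4,6,7,6,6,9,9,9]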